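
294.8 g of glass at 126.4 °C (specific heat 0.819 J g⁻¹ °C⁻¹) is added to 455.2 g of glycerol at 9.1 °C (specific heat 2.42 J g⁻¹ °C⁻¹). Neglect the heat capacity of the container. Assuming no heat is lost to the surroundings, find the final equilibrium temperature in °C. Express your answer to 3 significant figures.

T_f = 30.2 °C

Heat lost by glass = heat gained by glycerol.
(294.8)(0.819)(126.4 − T) = (455.2)(2.42)(T − 9.1)
241.4412 (126.4 − T) = 1101.584 (T − 9.1)
30518 − 241.4412 T = 1101.584 T − 10024
40542 = 1343.0252 T
T = 30.19 °C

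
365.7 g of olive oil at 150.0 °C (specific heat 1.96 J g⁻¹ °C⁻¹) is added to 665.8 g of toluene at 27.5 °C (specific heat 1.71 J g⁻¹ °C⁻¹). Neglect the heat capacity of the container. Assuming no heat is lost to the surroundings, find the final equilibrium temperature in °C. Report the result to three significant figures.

Heat lost by olive oil = heat gained by toluene.
(365.7)(1.96)(150.0 − T) = (665.8)(1.71)(T − 27.5)
716.772 (150.0 − T) = 1138.518 (T − 27.5)
107520 − 716.772 T = 1138.518 T − 31309
138829 = 1855.290 T
T = 74.83 °C

T_f = 74.8 °C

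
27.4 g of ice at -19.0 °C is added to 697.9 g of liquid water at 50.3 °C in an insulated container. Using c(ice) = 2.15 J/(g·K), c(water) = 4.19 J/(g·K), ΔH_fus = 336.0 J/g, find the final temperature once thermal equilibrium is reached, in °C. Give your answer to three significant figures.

Heat to bring ice to 0 °C and melt it: q₁ = 27.4×2.15×19.0 + 27.4×336.0 = 10326 J
Heat the water can supply cooling to 0 °C: 697.9×4.19×50.3 = 147087 J > q₁, so all ice melts.
Energy balance: 697.9×4.19×(50.3 − T) = 10326 + 27.4×4.19×(T − 0)
2924.201(50.3 − T) = 10326 + 114.806 T
147087 − 10326 = 3039.007 T
T = 136761 / 3039.007 = 45.00 °C

T_f = 45.0 °C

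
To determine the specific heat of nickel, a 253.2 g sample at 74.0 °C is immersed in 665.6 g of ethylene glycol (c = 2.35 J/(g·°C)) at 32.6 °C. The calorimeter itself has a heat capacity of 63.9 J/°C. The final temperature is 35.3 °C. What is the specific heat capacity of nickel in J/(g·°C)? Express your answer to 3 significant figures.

q_gained = (665.6 × 2.35 + 63.9) × (35.3 − 32.6) = 4396 J
q_lost = 253.2 × c × (74.0 − 35.3) = 9798.84 c
Set equal: c = 4396 / 9798.84 = 0.449 J/(g·°C)

c = 0.449 J/(g·°C)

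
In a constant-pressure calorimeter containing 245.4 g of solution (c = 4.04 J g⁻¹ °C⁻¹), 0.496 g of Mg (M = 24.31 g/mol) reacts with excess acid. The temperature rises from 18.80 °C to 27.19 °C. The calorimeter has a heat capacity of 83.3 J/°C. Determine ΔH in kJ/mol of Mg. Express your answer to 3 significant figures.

|ΔT| = |27.19 − 18.80| = 8.39 °C
|q_surr| = (245.4 × 4.04 + 83.3) × 8.39 = 1074.716 × 8.39 = 9017 J
n(Mg) = 0.496 / 24.31 = 0.02040 mol
Temperature rose, so q_rxn = −|q_surr| = -9.017 kJ
ΔH = q_rxn / n = -442.0 kJ/mol

ΔH = -442 kJ/mol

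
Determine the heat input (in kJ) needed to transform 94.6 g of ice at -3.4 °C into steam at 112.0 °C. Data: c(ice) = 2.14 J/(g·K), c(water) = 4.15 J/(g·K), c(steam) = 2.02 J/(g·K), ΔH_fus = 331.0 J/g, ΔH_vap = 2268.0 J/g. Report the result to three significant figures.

q1 (heat ice -3.4→0.0 °C): 94.6 × 2.14 × 3.4 = 688 J
q2 (melt at 0 °C): 94.6 × 331.0 = 31313 J
q3 (heat water 0.0→100.0 °C): 94.6 × 4.15 × 100.0 = 39259 J
q4 (vaporize at 100 °C): 94.6 × 2268.0 = 214553 J
q5 (heat steam 100.0→112.0 °C): 94.6 × 2.02 × 12.0 = 2293 J
Total: 688 + 31313 + 39259 + 214553 + 2293 = 288106 J = 288 kJ

q = 288 kJ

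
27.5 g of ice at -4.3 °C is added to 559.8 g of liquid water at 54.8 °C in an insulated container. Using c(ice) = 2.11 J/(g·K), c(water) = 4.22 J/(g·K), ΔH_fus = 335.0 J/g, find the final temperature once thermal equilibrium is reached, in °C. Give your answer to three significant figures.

Heat to bring ice to 0 °C and melt it: q₁ = 27.5×2.11×4.3 + 27.5×335.0 = 9462.0 J
Heat the water can supply cooling to 0 °C: 559.8×4.22×54.8 = 129457 J > q₁, so all ice melts.
Energy balance: 559.8×4.22×(54.8 − T) = 9462.0 + 27.5×4.22×(T − 0)
2362.356(54.8 − T) = 9462.0 + 116.05 T
129457 − 9462.0 = 2478.406 T
T = 119995.0 / 2478.406 = 48.42 °C

T_f = 48.4 °C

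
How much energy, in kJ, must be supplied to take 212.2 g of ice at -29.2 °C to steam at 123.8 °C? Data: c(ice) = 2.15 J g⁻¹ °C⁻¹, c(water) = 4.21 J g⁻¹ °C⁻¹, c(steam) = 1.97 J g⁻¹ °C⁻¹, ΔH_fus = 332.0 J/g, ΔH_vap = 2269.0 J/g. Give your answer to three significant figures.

q = 665 kJ

q1 (heat ice -29.2→0.0 °C): 212.2 × 2.15 × 29.2 = 13322 J
q2 (melt at 0 °C): 212.2 × 332.0 = 70450 J
q3 (heat water 0.0→100.0 °C): 212.2 × 4.21 × 100.0 = 89336 J
q4 (vaporize at 100 °C): 212.2 × 2269.0 = 481482 J
q5 (heat steam 100.0→123.8 °C): 212.2 × 1.97 × 23.8 = 9949 J
Total: 13322 + 70450 + 89336 + 481482 + 9949 = 664539 J = 665 kJ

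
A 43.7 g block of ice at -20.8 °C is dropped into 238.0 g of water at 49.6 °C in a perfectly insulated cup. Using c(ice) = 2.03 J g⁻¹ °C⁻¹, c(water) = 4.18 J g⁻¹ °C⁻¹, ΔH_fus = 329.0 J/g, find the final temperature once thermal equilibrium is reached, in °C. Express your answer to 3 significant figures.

Heat to bring ice to 0 °C and melt it: q₁ = 43.7×2.03×20.8 + 43.7×329.0 = 16222 J
Heat the water can supply cooling to 0 °C: 238.0×4.18×49.6 = 49344.1 J > q₁, so all ice melts.
Energy balance: 238.0×4.18×(49.6 − T) = 16222 + 43.7×4.18×(T − 0)
994.84(49.6 − T) = 16222 + 182.666 T
49344.1 − 16222 = 1177.506 T
T = 33122.1 / 1177.506 = 28.13 °C

T_f = 28.1 °C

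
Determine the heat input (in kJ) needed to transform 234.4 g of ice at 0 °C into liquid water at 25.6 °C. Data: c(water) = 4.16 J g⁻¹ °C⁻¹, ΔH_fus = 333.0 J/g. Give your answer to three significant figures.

q1 (melt at 0 °C): 234.4 × 333.0 = 78055 J
q2 (heat water 0.0→25.6 °C): 234.4 × 4.16 × 25.6 = 24963 J
Total: 78055 + 24963 = 103018 J = 103 kJ

q = 103 kJ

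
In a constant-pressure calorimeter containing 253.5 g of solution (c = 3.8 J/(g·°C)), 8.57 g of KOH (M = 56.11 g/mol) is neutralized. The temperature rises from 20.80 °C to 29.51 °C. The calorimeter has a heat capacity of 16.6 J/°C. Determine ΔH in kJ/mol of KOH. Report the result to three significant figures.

ΔH = -55.9 kJ/mol

|ΔT| = |29.51 − 20.80| = 8.71 °C
|q_surr| = (253.5 × 3.8 + 16.6) × 8.71 = 979.9 × 8.71 = 8535 J
n(KOH) = 8.57 / 56.11 = 0.1527 mol
Temperature rose, so q_rxn = −|q_surr| = -8.535 kJ
ΔH = q_rxn / n = -55.89 kJ/mol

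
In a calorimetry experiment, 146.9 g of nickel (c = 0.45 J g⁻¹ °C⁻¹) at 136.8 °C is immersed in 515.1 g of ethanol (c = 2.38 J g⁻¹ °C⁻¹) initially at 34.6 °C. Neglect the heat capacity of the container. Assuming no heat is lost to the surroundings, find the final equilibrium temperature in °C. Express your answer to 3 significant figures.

Heat lost by nickel = heat gained by ethanol.
(146.9)(0.45)(136.8 − T) = (515.1)(2.38)(T − 34.6)
66.105 (136.8 − T) = 1225.938 (T − 34.6)
9043.2 − 66.105 T = 1225.938 T − 42417
51460.2 = 1292.043 T
T = 39.83 °C

T_f = 39.8 °C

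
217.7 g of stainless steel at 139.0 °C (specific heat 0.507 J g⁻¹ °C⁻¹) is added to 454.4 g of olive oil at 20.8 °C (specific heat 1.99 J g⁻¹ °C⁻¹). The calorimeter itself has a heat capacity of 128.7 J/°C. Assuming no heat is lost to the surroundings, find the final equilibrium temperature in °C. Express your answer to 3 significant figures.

T_f = 32.2 °C

Heat lost by stainless steel = heat gained by olive oil + calorimeter.
(217.7)(0.507)(139.0 − T) = [(454.4)(1.99) + 128.7](T − 20.8)
110.3739 (139.0 − T) = 1032.956 (T − 20.8)
15342 − 110.3739 T = 1032.956 T − 21485
36827 = 1143.3299 T
T = 32.21 °C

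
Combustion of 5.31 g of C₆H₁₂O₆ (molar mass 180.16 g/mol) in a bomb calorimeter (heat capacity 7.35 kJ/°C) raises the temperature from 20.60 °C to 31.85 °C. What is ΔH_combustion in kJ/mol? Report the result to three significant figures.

ΔT = 31.85 − 20.60 = 11.25 °C
q_cal = C_cal × ΔT = 7.35 × 11.25 = 82.6875 kJ
n = 5.31 / 180.16 = 0.02947 mol
q_rxn = −q_cal = -82.6875 kJ
ΔH = -82.6875 / 0.02947 = -2806 kJ/mol

ΔH = -2810 kJ/mol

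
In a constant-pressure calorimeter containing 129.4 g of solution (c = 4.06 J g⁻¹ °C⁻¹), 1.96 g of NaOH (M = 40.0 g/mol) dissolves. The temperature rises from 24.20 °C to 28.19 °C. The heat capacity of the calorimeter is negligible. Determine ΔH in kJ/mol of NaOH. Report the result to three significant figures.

|ΔT| = |28.19 − 24.20| = 3.99 °C
|q_surr| = (129.4 × 4.06) × 3.99 = 525.364 × 3.99 = 2096 J
n(NaOH) = 1.96 / 40.0 = 0.04900 mol
Temperature rose, so q_rxn = −|q_surr| = -2.096 kJ
ΔH = q_rxn / n = -42.78 kJ/mol

ΔH = -42.8 kJ/mol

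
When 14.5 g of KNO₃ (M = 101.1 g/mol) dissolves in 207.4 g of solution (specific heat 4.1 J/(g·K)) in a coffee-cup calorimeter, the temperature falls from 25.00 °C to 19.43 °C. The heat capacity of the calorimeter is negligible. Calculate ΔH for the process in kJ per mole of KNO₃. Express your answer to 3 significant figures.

|ΔT| = |19.43 − 25.00| = 5.57 °C
|q_surr| = (207.4 × 4.1) × 5.57 = 850.34 × 5.57 = 4736 J
n(KNO₃) = 14.5 / 101.1 = 0.1434 mol
Temperature fell, so q_rxn = +|q_surr| = 4.736 kJ
ΔH = q_rxn / n = 33.03 kJ/mol

ΔH = 33.0 kJ/mol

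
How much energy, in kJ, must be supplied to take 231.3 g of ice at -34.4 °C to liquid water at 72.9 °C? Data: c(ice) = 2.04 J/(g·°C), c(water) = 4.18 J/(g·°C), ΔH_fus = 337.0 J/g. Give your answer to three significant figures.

q = 165 kJ

q1 (heat ice -34.4→0.0 °C): 231.3 × 2.04 × 34.4 = 16232 J
q2 (melt at 0 °C): 231.3 × 337.0 = 77948 J
q3 (heat water 0.0→72.9 °C): 231.3 × 4.18 × 72.9 = 70482 J
Total: 16232 + 77948 + 70482 = 164662 J = 165 kJ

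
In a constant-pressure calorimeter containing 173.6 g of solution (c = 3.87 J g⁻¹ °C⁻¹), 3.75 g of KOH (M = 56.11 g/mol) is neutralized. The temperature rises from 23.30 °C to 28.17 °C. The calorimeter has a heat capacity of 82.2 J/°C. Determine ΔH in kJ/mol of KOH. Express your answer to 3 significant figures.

ΔH = -54.9 kJ/mol

|ΔT| = |28.17 − 23.30| = 4.87 °C
|q_surr| = (173.6 × 3.87 + 82.2) × 4.87 = 754.032 × 4.87 = 3672 J
n(KOH) = 3.75 / 56.11 = 0.06683 mol
Temperature rose, so q_rxn = −|q_surr| = -3.672 kJ
ΔH = q_rxn / n = -54.945 kJ/mol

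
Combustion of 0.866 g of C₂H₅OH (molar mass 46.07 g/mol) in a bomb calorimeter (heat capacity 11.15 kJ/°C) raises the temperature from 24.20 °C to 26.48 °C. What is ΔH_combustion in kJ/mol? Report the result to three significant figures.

ΔT = 26.48 − 24.20 = 2.28 °C
q_cal = C_cal × ΔT = 11.15 × 2.28 = 25.422 kJ
n = 0.866 / 46.07 = 0.01880 mol
q_rxn = −q_cal = -25.422 kJ
ΔH = -25.422 / 0.01880 = -1352 kJ/mol

ΔH = -1350 kJ/mol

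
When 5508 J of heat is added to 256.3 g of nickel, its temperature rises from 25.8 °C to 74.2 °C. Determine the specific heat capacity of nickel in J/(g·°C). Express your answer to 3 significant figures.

c = q / (m ΔT) = 5508 / (256.3 × 48.4)
c = 5508 / 12404.92 = 0.444 J/(g·°C)

c = 0.444 J/(g·°C)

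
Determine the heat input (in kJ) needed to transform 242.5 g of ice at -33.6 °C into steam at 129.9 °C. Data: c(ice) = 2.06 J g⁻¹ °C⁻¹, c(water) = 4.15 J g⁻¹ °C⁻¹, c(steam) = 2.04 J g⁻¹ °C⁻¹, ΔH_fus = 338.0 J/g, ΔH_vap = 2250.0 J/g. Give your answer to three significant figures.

q = 760 kJ

q1 (heat ice -33.6→0.0 °C): 242.5 × 2.06 × 33.6 = 16785 J
q2 (melt at 0 °C): 242.5 × 338.0 = 81965 J
q3 (heat water 0.0→100.0 °C): 242.5 × 4.15 × 100.0 = 100638 J
q4 (vaporize at 100 °C): 242.5 × 2250.0 = 545625 J
q5 (heat steam 100.0→129.9 °C): 242.5 × 2.04 × 29.9 = 14792 J
Total: 16785 + 81965 + 100638 + 545625 + 14792 = 759805 J = 760 kJ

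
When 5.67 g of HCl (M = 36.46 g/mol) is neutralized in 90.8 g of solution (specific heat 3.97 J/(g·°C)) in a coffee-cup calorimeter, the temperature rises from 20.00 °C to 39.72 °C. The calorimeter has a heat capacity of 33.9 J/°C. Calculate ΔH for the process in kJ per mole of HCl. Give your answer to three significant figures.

ΔH = -50.0 kJ/mol

|ΔT| = |39.72 − 20.00| = 19.72 °C
|q_surr| = (90.8 × 3.97 + 33.9) × 19.72 = 394.376 × 19.72 = 7777 J
n(HCl) = 5.67 / 36.46 = 0.1555 mol
Temperature rose, so q_rxn = −|q_surr| = -7.777 kJ
ΔH = q_rxn / n = -50.01 kJ/mol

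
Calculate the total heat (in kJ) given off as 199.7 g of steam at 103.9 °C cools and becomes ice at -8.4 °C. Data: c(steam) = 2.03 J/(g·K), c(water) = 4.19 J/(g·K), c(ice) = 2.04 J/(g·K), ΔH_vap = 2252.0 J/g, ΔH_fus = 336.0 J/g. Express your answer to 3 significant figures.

q1 (cool steam 103.9→100 °C): 199.7 × 2.03 × 3.9 = 1581 J
q2 (condense at 100 °C): 199.7 × 2252.0 = 449724 J
q3 (cool water 100→0 °C): 199.7 × 4.19 × 100.0 = 83674 J
q4 (freeze at 0 °C): 199.7 × 336.0 = 67099 J
q5 (cool ice 0→-8.4 °C): 199.7 × 2.04 × 8.4 = 3422 J
Total: 1581 + 449724 + 83674 + 67099 + 3422 = 605500 J = 606 kJ

q = 606 kJ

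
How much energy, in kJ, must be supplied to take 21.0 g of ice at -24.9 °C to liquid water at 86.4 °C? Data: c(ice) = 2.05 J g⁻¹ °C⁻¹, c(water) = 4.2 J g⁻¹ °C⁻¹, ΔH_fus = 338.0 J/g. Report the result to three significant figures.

q = 15.8 kJ

q1 (heat ice -24.9→0.0 °C): 21.0 × 2.05 × 24.9 = 1072 J
q2 (melt at 0 °C): 21.0 × 338.0 = 7098 J
q3 (heat water 0.0→86.4 °C): 21.0 × 4.2 × 86.4 = 7620 J
Total: 1072 + 7098 + 7620 = 15790 J = 15.8 kJ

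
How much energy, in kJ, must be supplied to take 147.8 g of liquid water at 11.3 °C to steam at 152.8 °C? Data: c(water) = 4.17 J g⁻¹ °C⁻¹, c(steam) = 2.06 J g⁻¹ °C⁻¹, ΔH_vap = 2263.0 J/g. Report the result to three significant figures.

q = 405 kJ

q1 (heat water 11.3→100.0 °C): 147.8 × 4.17 × 88.7 = 54668 J
q2 (vaporize at 100 °C): 147.8 × 2263.0 = 334471 J
q3 (heat steam 100.0→152.8 °C): 147.8 × 2.06 × 52.8 = 16076 J
Total: 54668 + 334471 + 16076 = 405215 J = 405 kJ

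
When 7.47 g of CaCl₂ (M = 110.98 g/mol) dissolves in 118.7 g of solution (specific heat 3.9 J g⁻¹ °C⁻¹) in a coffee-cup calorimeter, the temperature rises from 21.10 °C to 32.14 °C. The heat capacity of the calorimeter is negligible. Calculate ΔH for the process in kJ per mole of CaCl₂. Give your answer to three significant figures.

|ΔT| = |32.14 − 21.10| = 11.04 °C
|q_surr| = (118.7 × 3.9) × 11.04 = 462.93 × 11.04 = 5111 J
n(CaCl₂) = 7.47 / 110.98 = 0.06731 mol
Temperature rose, so q_rxn = −|q_surr| = -5.111 kJ
ΔH = q_rxn / n = -75.93 kJ/mol

ΔH = -75.9 kJ/mol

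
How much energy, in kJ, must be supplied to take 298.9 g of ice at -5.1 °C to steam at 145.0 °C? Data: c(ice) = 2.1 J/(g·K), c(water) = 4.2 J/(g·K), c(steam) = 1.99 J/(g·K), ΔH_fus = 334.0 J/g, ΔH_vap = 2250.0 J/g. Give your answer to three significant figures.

q = 928 kJ

q1 (heat ice -5.1→0.0 °C): 298.9 × 2.1 × 5.1 = 3201 J
q2 (melt at 0 °C): 298.9 × 334.0 = 99833 J
q3 (heat water 0.0→100.0 °C): 298.9 × 4.2 × 100.0 = 125538 J
q4 (vaporize at 100 °C): 298.9 × 2250.0 = 672525 J
q5 (heat steam 100.0→145.0 °C): 298.9 × 1.99 × 45.0 = 26766 J
Total: 3201 + 99833 + 125538 + 672525 + 26766 = 927863 J = 928 kJ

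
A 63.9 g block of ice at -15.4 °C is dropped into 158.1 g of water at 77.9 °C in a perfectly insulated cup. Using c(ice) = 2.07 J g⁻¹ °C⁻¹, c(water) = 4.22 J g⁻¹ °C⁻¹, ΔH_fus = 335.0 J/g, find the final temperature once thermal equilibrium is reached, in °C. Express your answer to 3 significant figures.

Heat to bring ice to 0 °C and melt it: q₁ = 63.9×2.07×15.4 + 63.9×335.0 = 23444 J
Heat the water can supply cooling to 0 °C: 158.1×4.22×77.9 = 51973.5 J > q₁, so all ice melts.
Energy balance: 158.1×4.22×(77.9 − T) = 23444 + 63.9×4.22×(T − 0)
667.182(77.9 − T) = 23444 + 269.658 T
51973.5 − 23444 = 936.840 T
T = 28529.5 / 936.840 = 30.45 °C

T_f = 30.5 °C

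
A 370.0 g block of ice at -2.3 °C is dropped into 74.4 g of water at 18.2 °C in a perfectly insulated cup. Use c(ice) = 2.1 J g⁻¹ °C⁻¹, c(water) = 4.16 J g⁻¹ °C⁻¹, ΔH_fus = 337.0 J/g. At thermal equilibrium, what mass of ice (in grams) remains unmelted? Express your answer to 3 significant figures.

m_ice remaining = 359 g

Heat to warm all ice to 0 °C: 370.0×2.1×2.3 = 1787.1 J
Heat released by water cooling to 0 °C: 74.4×4.16×18.2 = 5633.0 J
5633.0 J < 1787.1 + 370.0×337.0 = 126477.1 J, so not all ice melts; final T = 0 °C.
Heat left for melting: 5633.0 − 1787.1 = 3845.9 J
Mass melted = 3845.9 / 337.0 = 11.41 g
Ice remaining = 370.0 − 11.41 = 358.59 g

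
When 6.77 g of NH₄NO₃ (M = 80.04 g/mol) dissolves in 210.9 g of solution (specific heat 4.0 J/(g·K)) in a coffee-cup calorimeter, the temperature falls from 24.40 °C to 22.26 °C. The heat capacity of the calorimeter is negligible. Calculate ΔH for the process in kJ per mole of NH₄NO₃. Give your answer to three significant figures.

|ΔT| = |22.26 − 24.40| = 2.14 °C
|q_surr| = (210.9 × 4.0) × 2.14 = 843.6 × 2.14 = 1805 J
n(NH₄NO₃) = 6.77 / 80.04 = 0.08458 mol
Temperature fell, so q_rxn = +|q_surr| = 1.805 kJ
ΔH = q_rxn / n = 21.34 kJ/mol

ΔH = 21.3 kJ/mol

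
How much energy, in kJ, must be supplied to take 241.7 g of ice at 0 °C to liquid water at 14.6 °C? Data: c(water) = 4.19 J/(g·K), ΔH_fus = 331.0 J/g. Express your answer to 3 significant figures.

q1 (melt at 0 °C): 241.7 × 331.0 = 80003 J
q2 (heat water 0.0→14.6 °C): 241.7 × 4.19 × 14.6 = 14786 J
Total: 80003 + 14786 = 94789 J = 94.8 kJ

q = 94.8 kJ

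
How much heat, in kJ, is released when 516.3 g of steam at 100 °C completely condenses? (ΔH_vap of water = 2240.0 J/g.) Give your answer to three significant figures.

q = m × ΔH_vap = 516.3 × 2240.0 = 1157000 J = 1160 kJ

q = 1160 kJ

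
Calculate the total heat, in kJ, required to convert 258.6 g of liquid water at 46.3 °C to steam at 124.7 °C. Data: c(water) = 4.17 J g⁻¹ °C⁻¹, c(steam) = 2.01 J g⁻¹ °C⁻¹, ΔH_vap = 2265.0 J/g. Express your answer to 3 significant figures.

q = 656 kJ

q1 (heat water 46.3→100.0 °C): 258.6 × 4.17 × 53.7 = 57908 J
q2 (vaporize at 100 °C): 258.6 × 2265.0 = 585729 J
q3 (heat steam 100.0→124.7 °C): 258.6 × 2.01 × 24.7 = 12839 J
Total: 57908 + 585729 + 12839 = 656476 J = 656 kJ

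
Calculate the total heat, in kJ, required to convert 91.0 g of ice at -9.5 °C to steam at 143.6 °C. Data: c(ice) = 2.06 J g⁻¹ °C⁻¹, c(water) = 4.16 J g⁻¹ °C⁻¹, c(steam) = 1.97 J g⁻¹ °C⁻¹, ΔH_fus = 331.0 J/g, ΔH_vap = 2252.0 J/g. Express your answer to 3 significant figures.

q1 (heat ice -9.5→0.0 °C): 91.0 × 2.06 × 9.5 = 1781 J
q2 (melt at 0 °C): 91.0 × 331.0 = 30121 J
q3 (heat water 0.0→100.0 °C): 91.0 × 4.16 × 100.0 = 37856 J
q4 (vaporize at 100 °C): 91.0 × 2252.0 = 204932 J
q5 (heat steam 100.0→143.6 °C): 91.0 × 1.97 × 43.6 = 7816 J
Total: 1781 + 30121 + 37856 + 204932 + 7816 = 282506 J = 283 kJ

q = 283 kJ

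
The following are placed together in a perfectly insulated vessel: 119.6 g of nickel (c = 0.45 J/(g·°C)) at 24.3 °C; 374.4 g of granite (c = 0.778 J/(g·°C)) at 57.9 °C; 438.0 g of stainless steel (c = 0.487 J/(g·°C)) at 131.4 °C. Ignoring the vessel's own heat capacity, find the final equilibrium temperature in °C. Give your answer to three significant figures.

T_f = 82.7 °C

Σ mᵢcᵢ(T − Tᵢ) = 0  ⇒  T = Σ mᵢcᵢTᵢ / Σ mᵢcᵢ
Σ mᵢcᵢ = 119.6×0.45 + 374.4×0.778 + 438.0×0.487 = 558.4092
Σ mᵢcᵢTᵢ = 53.82×24.3 + 291.2832×57.9 + 213.306×131.4 = 46202
T = 46202 / 558.4092 = 82.74 °C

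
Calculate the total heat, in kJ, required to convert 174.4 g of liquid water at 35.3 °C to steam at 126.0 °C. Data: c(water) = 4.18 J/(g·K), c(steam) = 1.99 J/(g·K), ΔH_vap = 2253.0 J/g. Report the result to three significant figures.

q1 (heat water 35.3→100.0 °C): 174.4 × 4.18 × 64.7 = 47166 J
q2 (vaporize at 100 °C): 174.4 × 2253.0 = 392923 J
q3 (heat steam 100.0→126.0 °C): 174.4 × 1.99 × 26.0 = 9023 J
Total: 47166 + 392923 + 9023 = 449112 J = 449 kJ

q = 449 kJ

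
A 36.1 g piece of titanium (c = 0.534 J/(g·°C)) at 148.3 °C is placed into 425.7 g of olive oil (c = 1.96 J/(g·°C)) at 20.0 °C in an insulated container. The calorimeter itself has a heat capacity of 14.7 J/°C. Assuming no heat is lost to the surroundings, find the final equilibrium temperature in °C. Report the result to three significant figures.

Heat lost by titanium = heat gained by olive oil + calorimeter.
(36.1)(0.534)(148.3 − T) = [(425.7)(1.96) + 14.7](T − 20.0)
19.2774 (148.3 − T) = 849.072 (T − 20.0)
2858.8 − 19.2774 T = 849.072 T − 16981
19839.8 = 868.3494 T
T = 22.848 °C

T_f = 22.8 °C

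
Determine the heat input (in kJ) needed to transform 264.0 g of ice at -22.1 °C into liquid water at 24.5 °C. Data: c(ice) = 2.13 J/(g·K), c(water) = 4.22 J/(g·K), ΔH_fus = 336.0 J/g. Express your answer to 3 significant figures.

q1 (heat ice -22.1→0.0 °C): 264.0 × 2.13 × 22.1 = 12427 J
q2 (melt at 0 °C): 264.0 × 336.0 = 88704 J
q3 (heat water 0.0→24.5 °C): 264.0 × 4.22 × 24.5 = 27295 J
Total: 12427 + 88704 + 27295 = 128426 J = 128 kJ

q = 128 kJ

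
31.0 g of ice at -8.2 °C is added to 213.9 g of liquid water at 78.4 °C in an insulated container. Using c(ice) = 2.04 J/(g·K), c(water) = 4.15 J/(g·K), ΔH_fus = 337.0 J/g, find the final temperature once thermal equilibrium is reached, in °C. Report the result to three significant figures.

Heat to bring ice to 0 °C and melt it: q₁ = 31.0×2.04×8.2 + 31.0×337.0 = 10966 J
Heat the water can supply cooling to 0 °C: 213.9×4.15×78.4 = 69594.5 J > q₁, so all ice melts.
Energy balance: 213.9×4.15×(78.4 − T) = 10966 + 31.0×4.15×(T − 0)
887.685(78.4 − T) = 10966 + 128.65 T
69594.5 − 10966 = 1016.335 T
T = 58628.5 / 1016.335 = 57.69 °C

T_f = 57.7 °C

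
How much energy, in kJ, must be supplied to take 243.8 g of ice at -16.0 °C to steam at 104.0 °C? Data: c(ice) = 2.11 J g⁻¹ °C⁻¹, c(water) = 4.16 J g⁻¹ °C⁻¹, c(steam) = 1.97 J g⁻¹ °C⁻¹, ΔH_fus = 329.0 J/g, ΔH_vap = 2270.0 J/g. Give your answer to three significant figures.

q1 (heat ice -16.0→0.0 °C): 243.8 × 2.11 × 16.0 = 8231 J
q2 (melt at 0 °C): 243.8 × 329.0 = 80210 J
q3 (heat water 0.0→100.0 °C): 243.8 × 4.16 × 100.0 = 101421 J
q4 (vaporize at 100 °C): 243.8 × 2270.0 = 553426 J
q5 (heat steam 100.0→104.0 °C): 243.8 × 1.97 × 4.0 = 1921 J
Total: 8231 + 80210 + 101421 + 553426 + 1921 = 745209 J = 745 kJ

q = 745 kJ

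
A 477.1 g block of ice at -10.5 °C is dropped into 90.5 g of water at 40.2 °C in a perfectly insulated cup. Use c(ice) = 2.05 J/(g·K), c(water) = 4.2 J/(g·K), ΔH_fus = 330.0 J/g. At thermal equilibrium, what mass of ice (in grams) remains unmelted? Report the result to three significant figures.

m_ice remaining = 462 g

Heat to warm all ice to 0 °C: 477.1×2.05×10.5 = 10270 J
Heat released by water cooling to 0 °C: 90.5×4.2×40.2 = 15280 J
15280 J < 10270 + 477.1×330.0 = 167713 J, so not all ice melts; final T = 0 °C.
Heat left for melting: 15280 − 10270 = 5010 J
Mass melted = 5010 / 330.0 = 15.18 g
Ice remaining = 477.1 − 15.18 = 461.92 g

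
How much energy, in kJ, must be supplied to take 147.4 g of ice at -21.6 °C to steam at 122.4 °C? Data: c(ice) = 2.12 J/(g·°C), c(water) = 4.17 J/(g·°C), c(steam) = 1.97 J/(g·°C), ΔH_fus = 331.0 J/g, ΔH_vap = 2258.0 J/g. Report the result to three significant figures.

q = 456 kJ

q1 (heat ice -21.6→0.0 °C): 147.4 × 2.12 × 21.6 = 6750 J
q2 (melt at 0 °C): 147.4 × 331.0 = 48789 J
q3 (heat water 0.0→100.0 °C): 147.4 × 4.17 × 100.0 = 61466 J
q4 (vaporize at 100 °C): 147.4 × 2258.0 = 332829 J
q5 (heat steam 100.0→122.4 °C): 147.4 × 1.97 × 22.4 = 6504 J
Total: 6750 + 48789 + 61466 + 332829 + 6504 = 456338 J = 456 kJ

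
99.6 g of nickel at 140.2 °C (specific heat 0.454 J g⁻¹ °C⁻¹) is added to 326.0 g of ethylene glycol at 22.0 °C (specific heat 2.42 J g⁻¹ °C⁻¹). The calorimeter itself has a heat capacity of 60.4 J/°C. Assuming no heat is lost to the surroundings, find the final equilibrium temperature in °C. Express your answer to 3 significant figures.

T_f = 28.0 °C

Heat lost by nickel = heat gained by ethylene glycol + calorimeter.
(99.6)(0.454)(140.2 − T) = [(326.0)(2.42) + 60.4](T − 22.0)
45.2184 (140.2 − T) = 849.32 (T − 22.0)
6339.6 − 45.2184 T = 849.32 T − 18685
25024.6 = 894.5384 T
T = 27.97 °C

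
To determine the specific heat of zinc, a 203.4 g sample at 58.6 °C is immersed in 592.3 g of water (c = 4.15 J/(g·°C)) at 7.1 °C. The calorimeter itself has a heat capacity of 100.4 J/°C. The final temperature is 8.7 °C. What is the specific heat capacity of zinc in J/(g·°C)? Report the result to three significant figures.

c = 0.403 J/(g·°C)

q_gained = (592.3 × 4.15 + 100.4) × (8.7 − 7.1) = 4094 J
q_lost = 203.4 × c × (58.6 − 8.7) = 10149.66 c
Set equal: c = 4094 / 10149.66 = 0.403 J/(g·°C)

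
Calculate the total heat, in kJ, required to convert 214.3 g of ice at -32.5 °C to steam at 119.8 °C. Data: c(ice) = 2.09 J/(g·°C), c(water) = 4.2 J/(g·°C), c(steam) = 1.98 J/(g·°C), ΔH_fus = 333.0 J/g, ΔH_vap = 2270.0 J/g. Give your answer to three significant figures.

q1 (heat ice -32.5→0.0 °C): 214.3 × 2.09 × 32.5 = 14556 J
q2 (melt at 0 °C): 214.3 × 333.0 = 71362 J
q3 (heat water 0.0→100.0 °C): 214.3 × 4.2 × 100.0 = 90006 J
q4 (vaporize at 100 °C): 214.3 × 2270.0 = 486461 J
q5 (heat steam 100.0→119.8 °C): 214.3 × 1.98 × 19.8 = 8401 J
Total: 14556 + 71362 + 90006 + 486461 + 8401 = 670786 J = 671 kJ

q = 671 kJ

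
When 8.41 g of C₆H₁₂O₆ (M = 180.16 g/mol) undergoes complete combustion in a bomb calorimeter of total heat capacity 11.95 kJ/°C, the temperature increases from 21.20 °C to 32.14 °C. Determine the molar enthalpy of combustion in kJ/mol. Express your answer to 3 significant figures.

ΔH = -2800 kJ/mol

ΔT = 32.14 − 21.20 = 10.94 °C
q_cal = C_cal × ΔT = 11.95 × 10.94 = 130.733 kJ
n = 8.41 / 180.16 = 0.04668 mol
q_rxn = −q_cal = -130.733 kJ
ΔH = -130.733 / 0.04668 = -2801 kJ/mol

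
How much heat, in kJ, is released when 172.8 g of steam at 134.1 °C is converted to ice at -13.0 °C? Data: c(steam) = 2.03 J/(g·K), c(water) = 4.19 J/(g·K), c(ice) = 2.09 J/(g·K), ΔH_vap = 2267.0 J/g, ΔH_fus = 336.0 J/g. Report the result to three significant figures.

q1 (cool steam 134.1→100 °C): 172.8 × 2.03 × 34.1 = 11962 J
q2 (condense at 100 °C): 172.8 × 2267.0 = 391738 J
q3 (cool water 100→0 °C): 172.8 × 4.19 × 100.0 = 72403 J
q4 (freeze at 0 °C): 172.8 × 336.0 = 58061 J
q5 (cool ice 0→-13.0 °C): 172.8 × 2.09 × 13.0 = 4695 J
Total: 11962 + 391738 + 72403 + 58061 + 4695 = 538859 J = 539 kJ

q = 539 kJ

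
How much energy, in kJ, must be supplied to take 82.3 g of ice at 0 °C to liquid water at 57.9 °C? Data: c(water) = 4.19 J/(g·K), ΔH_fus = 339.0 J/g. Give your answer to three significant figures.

q = 47.9 kJ

q1 (melt at 0 °C): 82.3 × 339.0 = 27900 J
q2 (heat water 0.0→57.9 °C): 82.3 × 4.19 × 57.9 = 19966 J
Total: 27900 + 19966 = 47866 J = 47.9 kJ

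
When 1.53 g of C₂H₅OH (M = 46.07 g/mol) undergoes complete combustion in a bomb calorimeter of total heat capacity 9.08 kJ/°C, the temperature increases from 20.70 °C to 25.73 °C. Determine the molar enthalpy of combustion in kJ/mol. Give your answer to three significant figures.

ΔH = -1380 kJ/mol

ΔT = 25.73 − 20.70 = 5.03 °C
q_cal = C_cal × ΔT = 9.08 × 5.03 = 45.6724 kJ
n = 1.53 / 46.07 = 0.03321 mol
q_rxn = −q_cal = -45.6724 kJ
ΔH = -45.6724 / 0.03321 = -1375 kJ/mol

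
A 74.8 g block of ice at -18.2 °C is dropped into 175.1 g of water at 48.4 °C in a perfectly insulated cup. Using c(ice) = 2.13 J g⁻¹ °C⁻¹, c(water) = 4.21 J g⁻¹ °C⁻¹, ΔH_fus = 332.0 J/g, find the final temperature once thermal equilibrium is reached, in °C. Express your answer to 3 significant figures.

T_f = 7.55 °C

Heat to bring ice to 0 °C and melt it: q₁ = 74.8×2.13×18.2 + 74.8×332.0 = 27733 J
Heat the water can supply cooling to 0 °C: 175.1×4.21×48.4 = 35679.1 J > q₁, so all ice melts.
Energy balance: 175.1×4.21×(48.4 − T) = 27733 + 74.8×4.21×(T − 0)
737.171(48.4 − T) = 27733 + 314.908 T
35679.1 − 27733 = 1052.079 T
T = 7946.1 / 1052.079 = 7.553 °C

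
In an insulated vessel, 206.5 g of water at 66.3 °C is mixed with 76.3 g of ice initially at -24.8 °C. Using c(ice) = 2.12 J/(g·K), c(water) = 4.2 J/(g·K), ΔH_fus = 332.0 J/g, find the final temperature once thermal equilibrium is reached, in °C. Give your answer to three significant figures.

Heat to bring ice to 0 °C and melt it: q₁ = 76.3×2.12×24.8 + 76.3×332.0 = 29343 J
Heat the water can supply cooling to 0 °C: 206.5×4.2×66.3 = 57502.0 J > q₁, so all ice melts.
Energy balance: 206.5×4.2×(66.3 − T) = 29343 + 76.3×4.2×(T − 0)
867.3(66.3 − T) = 29343 + 320.46 T
57502.0 − 29343 = 1187.76 T
T = 28159.0 / 1187.76 = 23.71 °C

T_f = 23.7 °C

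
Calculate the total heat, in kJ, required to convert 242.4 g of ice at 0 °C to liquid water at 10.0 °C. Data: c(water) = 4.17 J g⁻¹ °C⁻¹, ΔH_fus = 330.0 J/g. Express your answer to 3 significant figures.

q1 (melt at 0 °C): 242.4 × 330.0 = 79992 J
q2 (heat water 0.0→10.0 °C): 242.4 × 4.17 × 10.0 = 10108 J
Total: 79992 + 10108 = 90100 J = 90.1 kJ

q = 90.1 kJ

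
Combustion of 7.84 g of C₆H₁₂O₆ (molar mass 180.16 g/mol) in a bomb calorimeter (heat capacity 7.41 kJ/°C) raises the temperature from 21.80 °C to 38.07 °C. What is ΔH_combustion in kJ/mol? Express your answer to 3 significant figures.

ΔH = -2770 kJ/mol

ΔT = 38.07 − 21.80 = 16.27 °C
q_cal = C_cal × ΔT = 7.41 × 16.27 = 120.5607 kJ
n = 7.84 / 180.16 = 0.04352 mol
q_rxn = −q_cal = -120.5607 kJ
ΔH = -120.5607 / 0.04352 = -2770 kJ/mol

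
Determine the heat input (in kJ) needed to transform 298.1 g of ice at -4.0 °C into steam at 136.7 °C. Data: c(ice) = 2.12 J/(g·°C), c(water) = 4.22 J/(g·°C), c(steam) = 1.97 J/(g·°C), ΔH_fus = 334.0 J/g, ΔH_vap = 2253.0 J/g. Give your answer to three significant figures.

q = 921 kJ

q1 (heat ice -4.0→0.0 °C): 298.1 × 2.12 × 4.0 = 2528 J
q2 (melt at 0 °C): 298.1 × 334.0 = 99565 J
q3 (heat water 0.0→100.0 °C): 298.1 × 4.22 × 100.0 = 125798 J
q4 (vaporize at 100 °C): 298.1 × 2253.0 = 671619 J
q5 (heat steam 100.0→136.7 °C): 298.1 × 1.97 × 36.7 = 21552 J
Total: 2528 + 99565 + 125798 + 671619 + 21552 = 921062 J = 921 kJ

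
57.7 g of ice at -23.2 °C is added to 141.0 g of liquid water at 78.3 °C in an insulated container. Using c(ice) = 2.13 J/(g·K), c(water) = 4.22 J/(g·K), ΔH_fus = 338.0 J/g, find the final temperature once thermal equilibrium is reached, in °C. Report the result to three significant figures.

T_f = 28.9 °C

Heat to bring ice to 0 °C and melt it: q₁ = 57.7×2.13×23.2 + 57.7×338.0 = 22354 J
Heat the water can supply cooling to 0 °C: 141.0×4.22×78.3 = 46590.1 J > q₁, so all ice melts.
Energy balance: 141.0×4.22×(78.3 − T) = 22354 + 57.7×4.22×(T − 0)
595.02(78.3 − T) = 22354 + 243.494 T
46590.1 − 22354 = 838.514 T
T = 24236.1 / 838.514 = 28.90 °C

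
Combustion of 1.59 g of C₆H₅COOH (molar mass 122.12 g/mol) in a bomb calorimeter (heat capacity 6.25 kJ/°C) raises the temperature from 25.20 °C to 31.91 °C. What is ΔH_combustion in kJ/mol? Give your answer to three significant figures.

ΔT = 31.91 − 25.20 = 6.71 °C
q_cal = C_cal × ΔT = 6.25 × 6.71 = 41.9375 kJ
n = 1.59 / 122.12 = 0.01302 mol
q_rxn = −q_cal = -41.9375 kJ
ΔH = -41.9375 / 0.01302 = -3221 kJ/mol

ΔH = -3220 kJ/mol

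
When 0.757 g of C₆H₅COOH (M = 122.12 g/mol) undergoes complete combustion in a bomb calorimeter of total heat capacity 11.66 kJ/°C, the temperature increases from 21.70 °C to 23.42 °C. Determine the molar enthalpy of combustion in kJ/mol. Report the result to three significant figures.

ΔH = -3240 kJ/mol

ΔT = 23.42 − 21.70 = 1.72 °C
q_cal = C_cal × ΔT = 11.66 × 1.72 = 20.0552 kJ
n = 0.757 / 122.12 = 0.006199 mol
q_rxn = −q_cal = -20.0552 kJ
ΔH = -20.0552 / 0.006199 = -3235 kJ/mol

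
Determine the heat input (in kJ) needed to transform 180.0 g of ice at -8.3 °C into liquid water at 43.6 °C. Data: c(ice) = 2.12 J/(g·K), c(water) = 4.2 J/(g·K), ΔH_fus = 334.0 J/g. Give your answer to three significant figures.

q = 96.2 kJ

q1 (heat ice -8.3→0.0 °C): 180.0 × 2.12 × 8.3 = 3167 J
q2 (melt at 0 °C): 180.0 × 334.0 = 60120 J
q3 (heat water 0.0→43.6 °C): 180.0 × 4.2 × 43.6 = 32962 J
Total: 3167 + 60120 + 32962 = 96249 J = 96.2 kJ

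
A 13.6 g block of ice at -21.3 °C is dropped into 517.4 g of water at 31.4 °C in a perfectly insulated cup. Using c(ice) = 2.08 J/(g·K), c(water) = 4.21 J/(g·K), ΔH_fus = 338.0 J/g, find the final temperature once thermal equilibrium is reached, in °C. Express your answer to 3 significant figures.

Heat to bring ice to 0 °C and melt it: q₁ = 13.6×2.08×21.3 + 13.6×338.0 = 5199.3 J
Heat the water can supply cooling to 0 °C: 517.4×4.21×31.4 = 68397.2 J > q₁, so all ice melts.
Energy balance: 517.4×4.21×(31.4 − T) = 5199.3 + 13.6×4.21×(T − 0)
2178.254(31.4 − T) = 5199.3 + 57.256 T
68397.2 − 5199.3 = 2235.510 T
T = 63197.9 / 2235.510 = 28.27 °C

T_f = 28.3 °C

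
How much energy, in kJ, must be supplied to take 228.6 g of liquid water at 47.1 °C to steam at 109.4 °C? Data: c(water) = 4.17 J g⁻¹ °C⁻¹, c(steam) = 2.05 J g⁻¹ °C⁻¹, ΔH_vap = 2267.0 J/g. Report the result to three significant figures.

q = 573 kJ

q1 (heat water 47.1→100.0 °C): 228.6 × 4.17 × 52.9 = 50428 J
q2 (vaporize at 100 °C): 228.6 × 2267.0 = 518236 J
q3 (heat steam 100.0→109.4 °C): 228.6 × 2.05 × 9.4 = 4405 J
Total: 50428 + 518236 + 4405 = 573069 J = 573 kJ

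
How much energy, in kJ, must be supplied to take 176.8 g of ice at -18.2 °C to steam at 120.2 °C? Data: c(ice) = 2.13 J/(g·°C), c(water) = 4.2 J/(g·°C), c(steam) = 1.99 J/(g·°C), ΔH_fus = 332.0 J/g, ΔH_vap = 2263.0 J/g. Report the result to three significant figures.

q = 547 kJ

q1 (heat ice -18.2→0.0 °C): 176.8 × 2.13 × 18.2 = 6854 J
q2 (melt at 0 °C): 176.8 × 332.0 = 58698 J
q3 (heat water 0.0→100.0 °C): 176.8 × 4.2 × 100.0 = 74256 J
q4 (vaporize at 100 °C): 176.8 × 2263.0 = 400098 J
q5 (heat steam 100.0→120.2 °C): 176.8 × 1.99 × 20.2 = 7107 J
Total: 6854 + 58698 + 74256 + 400098 + 7107 = 547013 J = 547 kJ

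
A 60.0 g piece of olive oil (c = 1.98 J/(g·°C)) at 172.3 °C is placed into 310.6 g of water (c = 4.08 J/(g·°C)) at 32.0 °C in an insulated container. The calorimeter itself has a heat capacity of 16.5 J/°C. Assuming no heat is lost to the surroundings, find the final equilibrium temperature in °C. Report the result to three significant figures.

T_f = 43.9 °C

Heat lost by olive oil = heat gained by water + calorimeter.
(60.0)(1.98)(172.3 − T) = [(310.6)(4.08) + 16.5](T − 32.0)
118.8 (172.3 − T) = 1283.748 (T − 32.0)
20469 − 118.8 T = 1283.748 T − 41080
61549 = 1402.548 T
T = 43.88 °C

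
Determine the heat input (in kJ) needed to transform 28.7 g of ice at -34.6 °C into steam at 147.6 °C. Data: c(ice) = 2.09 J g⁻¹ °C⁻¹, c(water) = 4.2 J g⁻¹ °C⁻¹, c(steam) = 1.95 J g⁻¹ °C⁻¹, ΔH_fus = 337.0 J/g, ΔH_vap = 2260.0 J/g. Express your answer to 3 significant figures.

q = 91.3 kJ

q1 (heat ice -34.6→0.0 °C): 28.7 × 2.09 × 34.6 = 2075 J
q2 (melt at 0 °C): 28.7 × 337.0 = 9672 J
q3 (heat water 0.0→100.0 °C): 28.7 × 4.2 × 100.0 = 12054 J
q4 (vaporize at 100 °C): 28.7 × 2260.0 = 64862 J
q5 (heat steam 100.0→147.6 °C): 28.7 × 1.95 × 47.6 = 2664 J
Total: 2075 + 9672 + 12054 + 64862 + 2664 = 91327 J = 91.3 kJ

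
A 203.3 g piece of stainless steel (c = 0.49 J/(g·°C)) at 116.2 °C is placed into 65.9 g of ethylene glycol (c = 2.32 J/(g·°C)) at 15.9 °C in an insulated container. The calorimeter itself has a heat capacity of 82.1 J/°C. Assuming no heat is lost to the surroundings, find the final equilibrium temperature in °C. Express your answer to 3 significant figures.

T_f = 45.8 °C

Heat lost by stainless steel = heat gained by ethylene glycol + calorimeter.
(203.3)(0.49)(116.2 − T) = [(65.9)(2.32) + 82.1](T − 15.9)
99.617 (116.2 − T) = 234.988 (T − 15.9)
11575 − 99.617 T = 234.988 T − 3736.3
15311.3 = 334.605 T
T = 45.76 °C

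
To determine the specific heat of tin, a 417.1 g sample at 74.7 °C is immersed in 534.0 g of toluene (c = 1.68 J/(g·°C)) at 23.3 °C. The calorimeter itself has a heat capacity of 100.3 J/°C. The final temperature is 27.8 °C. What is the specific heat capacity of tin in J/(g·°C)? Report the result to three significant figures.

c = 0.229 J/(g·°C)

q_gained = (534.0 × 1.68 + 100.3) × (27.8 − 23.3) = 4488 J
q_lost = 417.1 × c × (74.7 − 27.8) = 19561.99 c
Set equal: c = 4488 / 19561.99 = 0.229 J/(g·°C)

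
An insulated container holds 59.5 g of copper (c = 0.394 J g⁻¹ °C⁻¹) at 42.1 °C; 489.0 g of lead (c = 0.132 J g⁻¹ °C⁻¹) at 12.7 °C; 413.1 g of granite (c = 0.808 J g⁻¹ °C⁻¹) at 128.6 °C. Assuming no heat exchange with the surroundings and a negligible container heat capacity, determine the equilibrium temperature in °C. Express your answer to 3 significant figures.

Σ mᵢcᵢ(T − Tᵢ) = 0  ⇒  T = Σ mᵢcᵢTᵢ / Σ mᵢcᵢ
Σ mᵢcᵢ = 59.5×0.394 + 489.0×0.132 + 413.1×0.808 = 421.7758
Σ mᵢcᵢTᵢ = 23.443×42.1 + 64.548×12.7 + 333.7848×128.6 = 44731
T = 44731 / 421.7758 = 106.1 °C

T_f = 106 °C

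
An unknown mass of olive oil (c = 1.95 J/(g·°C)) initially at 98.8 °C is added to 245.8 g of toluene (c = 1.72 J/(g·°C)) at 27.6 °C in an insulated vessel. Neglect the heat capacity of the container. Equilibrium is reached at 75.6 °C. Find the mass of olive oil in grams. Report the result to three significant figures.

m = 449 g

q_gained = (245.8 × 1.72) × (75.6 − 27.6) = 20293 J
q_lost = m × 1.95 × (98.8 − 75.6) = 45.24 m
m = 20293 / 45.24 = 449 g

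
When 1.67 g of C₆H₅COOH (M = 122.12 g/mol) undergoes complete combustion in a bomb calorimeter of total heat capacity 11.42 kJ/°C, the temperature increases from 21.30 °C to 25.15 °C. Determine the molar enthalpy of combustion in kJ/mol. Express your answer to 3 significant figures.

ΔT = 25.15 − 21.30 = 3.85 °C
q_cal = C_cal × ΔT = 11.42 × 3.85 = 43.967 kJ
n = 1.67 / 122.12 = 0.013675 mol
q_rxn = −q_cal = -43.967 kJ
ΔH = -43.967 / 0.013675 = -3215 kJ/mol

ΔH = -3220 kJ/mol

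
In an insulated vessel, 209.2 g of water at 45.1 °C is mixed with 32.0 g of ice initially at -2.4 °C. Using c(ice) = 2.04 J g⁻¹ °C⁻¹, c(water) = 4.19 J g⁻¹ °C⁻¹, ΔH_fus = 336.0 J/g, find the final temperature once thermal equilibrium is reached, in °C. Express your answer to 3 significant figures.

T_f = 28.3 °C

Heat to bring ice to 0 °C and melt it: q₁ = 32.0×2.04×2.4 + 32.0×336.0 = 10909 J
Heat the water can supply cooling to 0 °C: 209.2×4.19×45.1 = 39532.3 J > q₁, so all ice melts.
Energy balance: 209.2×4.19×(45.1 − T) = 10909 + 32.0×4.19×(T − 0)
876.548(45.1 − T) = 10909 + 134.08 T
39532.3 − 10909 = 1010.628 T
T = 28623.3 / 1010.628 = 28.32 °C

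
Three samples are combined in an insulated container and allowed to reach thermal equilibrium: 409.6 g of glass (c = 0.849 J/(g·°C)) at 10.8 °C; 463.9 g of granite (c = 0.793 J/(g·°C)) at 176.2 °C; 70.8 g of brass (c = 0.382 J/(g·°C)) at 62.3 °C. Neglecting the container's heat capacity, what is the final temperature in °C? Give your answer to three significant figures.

Σ mᵢcᵢ(T − Tᵢ) = 0  ⇒  T = Σ mᵢcᵢTᵢ / Σ mᵢcᵢ
Σ mᵢcᵢ = 409.6×0.849 + 463.9×0.793 + 70.8×0.382 = 742.6687
Σ mᵢcᵢTᵢ = 347.7504×10.8 + 367.8727×176.2 + 27.0456×62.3 = 70260
T = 70260 / 742.6687 = 94.60 °C

T_f = 94.6 °C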